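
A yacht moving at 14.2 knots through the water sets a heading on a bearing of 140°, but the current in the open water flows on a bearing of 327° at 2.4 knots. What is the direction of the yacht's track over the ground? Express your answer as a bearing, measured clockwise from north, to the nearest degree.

139°

Taking east as x and north as y: velocity relative to the water = (9.128, -10.878) knots; the water relative to ground = (-1.307, 2.013) knots.
Velocity relative to ground = (9.128, -10.878) + (-1.307, 2.013) = (7.820, -8.865) knots.
Bearing = atan2(7.82, -8.87) = 138.58° clockwise from north.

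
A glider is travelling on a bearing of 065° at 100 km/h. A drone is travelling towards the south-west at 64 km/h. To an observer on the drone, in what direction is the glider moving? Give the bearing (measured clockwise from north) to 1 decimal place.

Taking east as x and north as y: glider velocity = (90.631, 42.262) km/h; drone velocity = (-45.255, -45.255) km/h.
Velocity of glider relative to drone = (90.631, 42.262) − (-45.255, -45.255) = (135.886, 87.517) km/h.
Bearing = atan2(135.89, 87.52) = 57.22° clockwise from north.

057.2°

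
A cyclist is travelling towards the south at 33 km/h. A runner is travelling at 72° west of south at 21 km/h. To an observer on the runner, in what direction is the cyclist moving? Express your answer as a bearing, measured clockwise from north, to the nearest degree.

143°

Taking east as x and north as y: cyclist velocity = (0.000, -33.000) km/h; runner velocity = (-19.972, -6.489) km/h.
Velocity of cyclist relative to runner = (0.000, -33.000) − (-19.972, -6.489) = (19.972, -26.511) km/h.
Bearing = atan2(19.97, -26.51) = 143.01° clockwise from north.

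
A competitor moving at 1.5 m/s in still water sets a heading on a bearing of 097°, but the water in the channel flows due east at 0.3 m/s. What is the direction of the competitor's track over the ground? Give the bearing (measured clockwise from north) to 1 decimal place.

Taking east as x and north as y: velocity relative to the water = (1.489, -0.183) m/s; the water relative to ground = (0.300, 0.000) m/s.
Velocity relative to ground = (1.489, -0.183) + (0.300, 0.000) = (1.789, -0.183) m/s.
Bearing = atan2(1.79, -0.18) = 95.83° clockwise from north.

095.8°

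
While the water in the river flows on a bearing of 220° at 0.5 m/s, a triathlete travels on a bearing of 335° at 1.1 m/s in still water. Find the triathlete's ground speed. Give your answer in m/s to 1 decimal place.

1.0 m/s

Taking east as x and north as y: velocity relative to the water = (-0.465, 0.997) m/s; the water relative to ground = (-0.321, -0.383) m/s.
Velocity relative to ground = (-0.465, 0.997) + (-0.321, -0.383) = (-0.786, 0.614) m/s.
Speed = |(-0.786, 0.614)| = 0.998 m/s.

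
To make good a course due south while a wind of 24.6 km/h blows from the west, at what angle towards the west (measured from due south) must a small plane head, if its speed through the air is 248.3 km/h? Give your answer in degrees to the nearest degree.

The wind pushes perpendicular to the desired track; the heading must have a component into the wind equal to 24.6 km/h: 248.3 sin θ = 24.6.
sin θ = 0.0991, so θ = 5.686°.

6°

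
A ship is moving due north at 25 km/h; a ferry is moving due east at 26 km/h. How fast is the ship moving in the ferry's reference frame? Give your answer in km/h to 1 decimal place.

36.1 km/h

Taking east as x and north as y: ship velocity = (0.000, 25.000) km/h; ferry velocity = (26.000, 0.000) km/h.
Velocity of ship relative to ferry = (0.000, 25.000) − (26.000, 0.000) = (-26.000, 25.000) km/h.
Magnitude = |(-26.000, 25.000)| = 36.069 km/h.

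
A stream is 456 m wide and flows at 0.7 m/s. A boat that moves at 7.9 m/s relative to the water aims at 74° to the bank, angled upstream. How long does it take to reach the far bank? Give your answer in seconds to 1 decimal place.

60.0 s

The component of the boat's velocity perpendicular to the bank is 7.9 × sin 74° = 7.594 m/s.
The current is parallel to the bank, so it does not affect the crossing time.
Time = 456 / 7.594 = 60.048 s.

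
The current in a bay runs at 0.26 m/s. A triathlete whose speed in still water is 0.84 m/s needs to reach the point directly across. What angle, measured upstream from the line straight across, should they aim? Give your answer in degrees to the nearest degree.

18°

To cancel the current, the upstream component of the triathlete's velocity must equal the flow: 0.84 sin θ = 0.26.
sin θ = 0.26 / 0.84 = 0.3095.
θ = arcsin(0.3095) = 18.031°.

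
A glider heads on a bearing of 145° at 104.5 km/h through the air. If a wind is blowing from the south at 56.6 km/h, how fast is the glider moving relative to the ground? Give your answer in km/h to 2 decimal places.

Taking east as x and north as y: velocity relative to the air = (59.939, -85.601) km/h; the air relative to ground = (0.000, 56.600) km/h.
Velocity relative to ground = (59.939, -85.601) + (0.000, 56.600) = (59.939, -29.001) km/h.
Speed = |(59.939, -29.001)| = 66.586 km/h.

66.59 km/h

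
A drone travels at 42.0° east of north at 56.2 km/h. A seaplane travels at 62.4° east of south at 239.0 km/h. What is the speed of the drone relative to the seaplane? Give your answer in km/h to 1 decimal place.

Taking east as x and north as y: drone velocity = (37.605, 41.765) km/h; seaplane velocity = (211.803, -110.728) km/h.
Velocity of drone relative to seaplane = (37.605, 41.765) − (211.803, -110.728) = (-174.198, 152.492) km/h.
Magnitude = |(-174.198, 152.492)| = 231.514 km/h.

231.5 km/h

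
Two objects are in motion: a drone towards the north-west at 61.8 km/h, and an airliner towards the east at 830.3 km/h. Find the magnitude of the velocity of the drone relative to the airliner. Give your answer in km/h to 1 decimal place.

Taking east as x and north as y: drone velocity = (-43.699, 43.699) km/h; airliner velocity = (830.300, 0.000) km/h.
Velocity of drone relative to airliner = (-43.699, 43.699) − (830.300, 0.000) = (-873.999, 43.699) km/h.
Magnitude = |(-873.999, 43.699)| = 875.091 km/h.

875.1 km/h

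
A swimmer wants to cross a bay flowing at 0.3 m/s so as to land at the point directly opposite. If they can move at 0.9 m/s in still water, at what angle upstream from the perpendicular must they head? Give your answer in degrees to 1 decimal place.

19.5°

To cancel the current, the upstream component of the swimmer's velocity must equal the flow: 0.9 sin θ = 0.3.
sin θ = 0.3 / 0.9 = 0.3333.
θ = arcsin(0.3333) = 19.471°.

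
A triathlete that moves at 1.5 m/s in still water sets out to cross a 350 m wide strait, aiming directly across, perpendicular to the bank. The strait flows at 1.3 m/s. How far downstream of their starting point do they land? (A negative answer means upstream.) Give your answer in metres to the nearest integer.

303 m

Perpendicular speed = 1.500 m/s; crossing time = 350 / 1.500 = 233.333 s.
Net downstream speed = 1.300 m/s.
Drift = 1.300 × 233.333 = 303.333 m (downstream).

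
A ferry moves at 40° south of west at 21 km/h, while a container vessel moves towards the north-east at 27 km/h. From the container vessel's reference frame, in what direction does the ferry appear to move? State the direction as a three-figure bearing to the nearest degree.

Taking east as x and north as y: ferry velocity = (-16.087, -13.499) km/h; container vessel velocity = (19.092, 19.092) km/h.
Velocity of ferry relative to container vessel = (-16.087, -13.499) − (19.092, 19.092) = (-35.179, -32.590) km/h.
Bearing = atan2(-35.18, -32.59) = 227.19° clockwise from north.

227°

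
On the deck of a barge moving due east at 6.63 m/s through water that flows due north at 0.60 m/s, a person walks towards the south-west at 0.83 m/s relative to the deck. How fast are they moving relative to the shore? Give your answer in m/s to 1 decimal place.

6.0 m/s

In east/north components (m/s): person relative to barge = (-0.587, -0.587); barge relative to water = (6.630, 0.000); water relative to ground = (0.000, 0.600).
Sum = (6.043, 0.013) m/s.
Speed = |(6.043, 0.013)| = 6.043 m/s.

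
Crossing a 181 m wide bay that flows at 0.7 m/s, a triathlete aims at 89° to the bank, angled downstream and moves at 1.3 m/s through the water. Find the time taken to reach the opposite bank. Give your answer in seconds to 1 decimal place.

The component of the triathlete's velocity perpendicular to the bank is 1.3 × sin 89° = 1.300 m/s.
The current is parallel to the bank, so it does not affect the crossing time.
Time = 181 / 1.300 = 139.252 s.

139.3 s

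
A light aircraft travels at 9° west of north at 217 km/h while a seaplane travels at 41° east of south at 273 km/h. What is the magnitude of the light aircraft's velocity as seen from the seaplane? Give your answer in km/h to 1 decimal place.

Taking east as x and north as y: light aircraft velocity = (-33.946, 214.328) km/h; seaplane velocity = (179.104, -206.036) km/h.
Velocity of light aircraft relative to seaplane = (-33.946, 214.328) − (179.104, -206.036) = (-213.050, 420.364) km/h.
Magnitude = |(-213.050, 420.364)| = 471.271 km/h.

471.3 km/h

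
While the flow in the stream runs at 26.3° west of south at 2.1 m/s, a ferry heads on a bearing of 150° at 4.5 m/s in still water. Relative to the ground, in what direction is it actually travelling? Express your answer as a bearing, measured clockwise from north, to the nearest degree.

167°

Taking east as x and north as y: velocity relative to the water = (2.250, -3.897) m/s; the water relative to ground = (-0.930, -1.883) m/s.
Velocity relative to ground = (2.250, -3.897) + (-0.930, -1.883) = (1.320, -5.780) m/s.
Bearing = atan2(1.32, -5.78) = 167.14° clockwise from north.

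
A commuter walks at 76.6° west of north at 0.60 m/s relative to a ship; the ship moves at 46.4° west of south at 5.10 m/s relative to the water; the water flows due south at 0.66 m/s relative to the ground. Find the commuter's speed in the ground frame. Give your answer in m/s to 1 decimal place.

5.9 m/s

In east/north components (m/s): commuter relative to ship = (-0.584, 0.139); ship relative to water = (-3.693, -3.517); water relative to ground = (0.000, -0.660).
Sum = (-4.277, -4.038) m/s.
Speed = |(-4.277, -4.038)| = 5.882 m/s.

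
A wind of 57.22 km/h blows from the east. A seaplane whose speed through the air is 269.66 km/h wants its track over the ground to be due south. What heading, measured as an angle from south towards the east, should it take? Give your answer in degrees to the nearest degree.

The wind pushes perpendicular to the desired track; the heading must have a component into the wind equal to 57.22 km/h: 269.66 sin θ = 57.22.
sin θ = 0.2122, so θ = 12.251°.

12°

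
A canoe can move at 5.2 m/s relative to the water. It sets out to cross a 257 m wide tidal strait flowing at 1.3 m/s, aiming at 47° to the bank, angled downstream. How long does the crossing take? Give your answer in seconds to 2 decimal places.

67.58 s

The component of the canoe's velocity perpendicular to the bank is 5.2 × sin 47° = 3.803 m/s.
The flow acts along the bank and has no component across it.
Time = 257 / 3.803 = 67.578 s.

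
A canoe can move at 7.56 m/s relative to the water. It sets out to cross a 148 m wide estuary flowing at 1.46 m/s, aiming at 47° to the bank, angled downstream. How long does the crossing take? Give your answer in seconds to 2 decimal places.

The component of the canoe's velocity perpendicular to the bank is 7.56 × sin 47° = 5.529 m/s.
The flow acts along the bank and has no component across it.
Time = 148 / 5.529 = 26.768 s.

26.77 s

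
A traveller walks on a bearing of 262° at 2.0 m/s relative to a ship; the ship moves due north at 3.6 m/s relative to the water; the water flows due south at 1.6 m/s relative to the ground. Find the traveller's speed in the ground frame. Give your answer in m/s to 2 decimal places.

In east/north components (m/s): traveller relative to ship = (-1.981, -0.278); ship relative to water = (0.000, 3.600); water relative to ground = (0.000, -1.600).
Sum = (-1.981, 1.722) m/s.
Speed = |(-1.981, 1.722)| = 2.624 m/s.

2.62 m/s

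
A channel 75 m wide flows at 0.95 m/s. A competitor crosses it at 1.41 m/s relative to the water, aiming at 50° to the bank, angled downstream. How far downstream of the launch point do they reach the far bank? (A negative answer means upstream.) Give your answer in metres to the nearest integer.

129 m

Perpendicular speed = 1.080 m/s; crossing time = 75 / 1.080 = 69.437 s.
Net downstream speed = 1.856 m/s.
Drift = 1.856 × 69.437 = 128.897 m (downstream).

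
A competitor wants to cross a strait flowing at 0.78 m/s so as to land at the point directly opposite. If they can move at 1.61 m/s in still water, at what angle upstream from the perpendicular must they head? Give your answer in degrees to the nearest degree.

To cancel the current, the upstream component of the competitor's velocity must equal the flow: 1.61 sin θ = 0.78.
sin θ = 0.78 / 1.61 = 0.4845.
θ = arcsin(0.4845) = 28.978°.

29°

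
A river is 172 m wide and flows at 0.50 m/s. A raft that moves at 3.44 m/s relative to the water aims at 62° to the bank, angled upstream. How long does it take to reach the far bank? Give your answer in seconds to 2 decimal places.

56.63 s

The component of the raft's velocity perpendicular to the bank is 3.44 × sin 62° = 3.037 m/s.
Only the cross-stream component determines the crossing time; the current contributes nothing perpendicular to the bank.
Time = 172 / 3.037 = 56.629 s.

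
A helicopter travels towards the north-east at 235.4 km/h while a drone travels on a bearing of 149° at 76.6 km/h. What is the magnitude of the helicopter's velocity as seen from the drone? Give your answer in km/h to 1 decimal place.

Taking east as x and north as y: helicopter velocity = (166.453, 166.453) km/h; drone velocity = (39.452, -65.659) km/h.
Velocity of helicopter relative to drone = (166.453, 166.453) − (39.452, -65.659) = (127.001, 232.112) km/h.
Magnitude = |(127.001, 232.112)| = 264.585 km/h.

264.6 km/h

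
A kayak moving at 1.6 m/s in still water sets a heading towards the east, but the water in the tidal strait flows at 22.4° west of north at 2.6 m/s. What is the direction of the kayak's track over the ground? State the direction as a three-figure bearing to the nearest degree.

Taking east as x and north as y: velocity relative to the water = (1.600, 0.000) m/s; the water relative to ground = (-0.991, 2.404) m/s.
Velocity relative to ground = (1.600, 0.000) + (-0.991, 2.404) = (0.609, 2.404) m/s.
Bearing = atan2(0.61, 2.40) = 14.22° clockwise from north.

014°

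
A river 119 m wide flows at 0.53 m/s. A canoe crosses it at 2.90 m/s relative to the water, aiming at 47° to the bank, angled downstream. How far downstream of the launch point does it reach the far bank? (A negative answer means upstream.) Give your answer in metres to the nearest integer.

141 m

Perpendicular speed = 2.121 m/s; crossing time = 119 / 2.121 = 56.108 s.
Net downstream speed = 2.508 m/s.
Drift = 2.508 × 56.108 = 140.706 m (downstream).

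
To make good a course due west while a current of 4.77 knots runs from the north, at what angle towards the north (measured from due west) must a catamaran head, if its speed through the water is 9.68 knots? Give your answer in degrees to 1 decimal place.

29.5°

The current pushes perpendicular to the desired track; the heading must have a component into the current equal to 4.77 knots: 9.68 sin θ = 4.77.
sin θ = 0.4928, so θ = 29.523°.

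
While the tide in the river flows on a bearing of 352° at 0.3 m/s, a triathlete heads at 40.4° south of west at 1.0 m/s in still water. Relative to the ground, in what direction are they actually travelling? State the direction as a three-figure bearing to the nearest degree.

Taking east as x and north as y: velocity relative to the water = (-0.762, -0.648) m/s; the water relative to ground = (-0.042, 0.297) m/s.
Velocity relative to ground = (-0.762, -0.648) + (-0.042, 0.297) = (-0.803, -0.351) m/s.
Bearing = atan2(-0.80, -0.35) = 246.39° clockwise from north.

246°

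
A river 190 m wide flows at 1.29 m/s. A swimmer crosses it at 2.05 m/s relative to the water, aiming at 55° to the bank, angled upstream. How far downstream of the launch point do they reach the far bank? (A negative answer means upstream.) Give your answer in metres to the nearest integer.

Perpendicular speed = 1.679 m/s; crossing time = 190 / 1.679 = 113.145 s.
Net downstream speed = 0.114 m/s.
Drift = 0.114 × 113.145 = 12.918 m (downstream).

13 m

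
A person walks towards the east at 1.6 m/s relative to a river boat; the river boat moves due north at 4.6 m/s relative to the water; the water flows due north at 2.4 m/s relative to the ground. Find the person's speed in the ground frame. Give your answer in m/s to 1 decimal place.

In east/north components (m/s): person relative to river boat = (1.600, 0.000); river boat relative to water = (0.000, 4.600); water relative to ground = (0.000, 2.400).
Sum = (1.600, 7.000) m/s.
Speed = |(1.600, 7.000)| = 7.181 m/s.

7.2 m/s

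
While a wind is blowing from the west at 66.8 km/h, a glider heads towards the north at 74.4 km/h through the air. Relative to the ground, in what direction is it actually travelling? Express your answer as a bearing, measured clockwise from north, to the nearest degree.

042°

Taking east as x and north as y: velocity relative to the air = (0.000, 74.400) km/h; the air relative to ground = (66.800, 0.000) km/h.
Velocity relative to ground = (0.000, 74.400) + (66.800, 0.000) = (66.800, 74.400) km/h.
Bearing = atan2(66.80, 74.40) = 41.92° clockwise from north.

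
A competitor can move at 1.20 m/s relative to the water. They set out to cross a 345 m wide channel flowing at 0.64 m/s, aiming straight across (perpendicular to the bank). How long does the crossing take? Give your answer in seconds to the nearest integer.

The component of the competitor's velocity perpendicular to the bank is 1.20 m/s.
The flow acts along the bank and has no component across it.
Time = 345 / 1.200 = 287.500 s.

288 s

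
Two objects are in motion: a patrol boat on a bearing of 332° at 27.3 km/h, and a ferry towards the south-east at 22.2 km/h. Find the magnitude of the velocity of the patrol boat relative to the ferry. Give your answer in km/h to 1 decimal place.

Taking east as x and north as y: patrol boat velocity = (-12.817, 24.104) km/h; ferry velocity = (15.698, -15.698) km/h.
Velocity of patrol boat relative to ferry = (-12.817, 24.104) − (15.698, -15.698) = (-28.514, 39.802) km/h.
Magnitude = |(-28.514, 39.802)| = 48.962 km/h.

49.0 km/h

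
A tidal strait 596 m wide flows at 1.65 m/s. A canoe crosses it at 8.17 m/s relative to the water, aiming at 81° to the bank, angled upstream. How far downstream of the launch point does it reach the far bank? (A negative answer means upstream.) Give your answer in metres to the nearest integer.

Perpendicular speed = 8.069 m/s; crossing time = 596 / 8.069 = 73.859 s.
Net downstream speed = 0.372 m/s.
Drift = 0.372 × 73.859 = 27.470 m (downstream).

27 m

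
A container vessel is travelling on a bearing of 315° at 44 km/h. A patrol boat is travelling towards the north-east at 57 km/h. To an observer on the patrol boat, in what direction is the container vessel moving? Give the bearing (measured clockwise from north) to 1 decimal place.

Taking east as x and north as y: container vessel velocity = (-31.113, 31.113) km/h; patrol boat velocity = (40.305, 40.305) km/h.
Velocity of container vessel relative to patrol boat = (-31.113, 31.113) − (40.305, 40.305) = (-71.418, -9.192) km/h.
Bearing = atan2(-71.42, -9.19) = 262.67° clockwise from north.

262.7°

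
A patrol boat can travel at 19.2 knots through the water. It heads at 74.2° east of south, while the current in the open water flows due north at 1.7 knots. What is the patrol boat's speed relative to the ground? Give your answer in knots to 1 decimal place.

18.8 knots

Taking east as x and north as y: velocity relative to the water = (18.475, -5.228) knots; the water relative to ground = (0.000, 1.700) knots.
Velocity relative to ground = (18.475, -5.228) + (0.000, 1.700) = (18.475, -3.528) knots.
Speed = |(18.475, -3.528)| = 18.808 knots.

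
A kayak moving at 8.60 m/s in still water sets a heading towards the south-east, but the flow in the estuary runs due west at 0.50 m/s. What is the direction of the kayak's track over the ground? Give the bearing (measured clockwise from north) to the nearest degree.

137°

Taking east as x and north as y: velocity relative to the water = (6.081, -6.081) m/s; the water relative to ground = (-0.500, 0.000) m/s.
Velocity relative to ground = (6.081, -6.081) + (-0.500, 0.000) = (5.581, -6.081) m/s.
Bearing = atan2(5.58, -6.08) = 137.45° clockwise from north.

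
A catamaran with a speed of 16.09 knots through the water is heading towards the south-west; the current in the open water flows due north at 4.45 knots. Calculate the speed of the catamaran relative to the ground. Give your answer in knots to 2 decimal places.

13.32 knots

Taking east as x and north as y: velocity relative to the water = (-11.377, -11.377) knots; the water relative to ground = (0.000, 4.450) knots.
Velocity relative to ground = (-11.377, -11.377) + (0.000, 4.450) = (-11.377, -6.927) knots.
Speed = |(-11.377, -6.927)| = 13.320 knots.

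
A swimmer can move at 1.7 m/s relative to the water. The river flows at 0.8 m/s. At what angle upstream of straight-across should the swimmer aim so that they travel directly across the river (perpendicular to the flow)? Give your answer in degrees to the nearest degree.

To cancel the current, the upstream component of the swimmer's velocity must equal the flow: 1.7 sin θ = 0.8.
sin θ = 0.8 / 1.7 = 0.4706.
θ = arcsin(0.4706) = 28.072°.

28°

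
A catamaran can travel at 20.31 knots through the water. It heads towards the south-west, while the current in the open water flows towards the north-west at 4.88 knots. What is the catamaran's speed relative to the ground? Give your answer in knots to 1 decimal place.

Taking east as x and north as y: velocity relative to the water = (-14.361, -14.361) knots; the water relative to ground = (-3.451, 3.451) knots.
Velocity relative to ground = (-14.361, -14.361) + (-3.451, 3.451) = (-17.812, -10.911) knots.
Speed = |(-17.812, -10.911)| = 20.888 knots.

20.9 knots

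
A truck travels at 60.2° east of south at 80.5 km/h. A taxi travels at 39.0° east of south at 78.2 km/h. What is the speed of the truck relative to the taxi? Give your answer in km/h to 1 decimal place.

29.3 km/h

Taking east as x and north as y: truck velocity = (69.855, -40.006) km/h; taxi velocity = (49.213, -60.773) km/h.
Velocity of truck relative to taxi = (69.855, -40.006) − (49.213, -60.773) = (20.642, 20.766) km/h.
Magnitude = |(20.642, 20.766)| = 29.280 km/h.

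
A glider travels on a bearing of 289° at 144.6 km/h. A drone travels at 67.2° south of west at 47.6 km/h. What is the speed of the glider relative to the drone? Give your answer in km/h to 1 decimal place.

149.2 km/h

Taking east as x and north as y: glider velocity = (-136.722, 47.077) km/h; drone velocity = (-18.446, -43.881) km/h.
Velocity of glider relative to drone = (-136.722, 47.077) − (-18.446, -43.881) = (-118.276, 90.958) km/h.
Magnitude = |(-118.276, 90.958)| = 149.207 km/h.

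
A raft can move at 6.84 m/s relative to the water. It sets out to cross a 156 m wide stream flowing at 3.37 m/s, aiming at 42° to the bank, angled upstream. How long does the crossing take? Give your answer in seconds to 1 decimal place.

The component of the raft's velocity perpendicular to the bank is 6.84 × sin 42° = 4.577 m/s.
The flow acts along the bank and has no component across it.
Time = 156 / 4.577 = 34.085 s.

34.1 s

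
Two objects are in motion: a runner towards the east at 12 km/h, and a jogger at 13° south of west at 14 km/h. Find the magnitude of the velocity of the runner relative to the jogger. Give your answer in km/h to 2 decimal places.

25.83 km/h

Taking east as x and north as y: runner velocity = (12.000, 0.000) km/h; jogger velocity = (-13.641, -3.149) km/h.
Velocity of runner relative to jogger = (12.000, 0.000) − (-13.641, -3.149) = (25.641, 3.149) km/h.
Magnitude = |(25.641, 3.149)| = 25.834 km/h.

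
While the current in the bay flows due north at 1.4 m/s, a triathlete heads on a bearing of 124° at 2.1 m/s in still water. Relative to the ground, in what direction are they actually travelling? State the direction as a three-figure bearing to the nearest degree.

Taking east as x and north as y: velocity relative to the water = (1.741, -1.174) m/s; the water relative to ground = (0.000, 1.400) m/s.
Velocity relative to ground = (1.741, -1.174) + (0.000, 1.400) = (1.741, 0.226) m/s.
Bearing = atan2(1.74, 0.23) = 82.61° clockwise from north.

083°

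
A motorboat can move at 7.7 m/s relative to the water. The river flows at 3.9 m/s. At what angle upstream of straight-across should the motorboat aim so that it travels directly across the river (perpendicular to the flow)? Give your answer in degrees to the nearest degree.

30°

To cancel the current, the upstream component of the motorboat's velocity must equal the flow: 7.7 sin θ = 3.9.
sin θ = 3.9 / 7.7 = 0.5065.
θ = arcsin(0.5065) = 30.431°.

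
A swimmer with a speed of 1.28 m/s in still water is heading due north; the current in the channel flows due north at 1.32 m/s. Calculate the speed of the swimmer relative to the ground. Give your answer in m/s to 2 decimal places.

2.60 m/s

Taking east as x and north as y: velocity relative to the water = (0.000, 1.280) m/s; the water relative to ground = (0.000, 1.320) m/s.
Velocity relative to ground = (0.000, 1.280) + (0.000, 1.320) = (0.000, 2.600) m/s.
Speed = |(0.000, 2.600)| = 2.600 m/s.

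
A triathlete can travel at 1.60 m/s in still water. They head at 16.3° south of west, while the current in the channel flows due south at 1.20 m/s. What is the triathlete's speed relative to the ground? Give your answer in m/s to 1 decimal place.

2.3 m/s

Taking east as x and north as y: velocity relative to the water = (-1.536, -0.449) m/s; the water relative to ground = (0.000, -1.200) m/s.
Velocity relative to ground = (-1.536, -0.449) + (0.000, -1.200) = (-1.536, -1.649) m/s.
Speed = |(-1.536, -1.649)| = 2.253 m/s.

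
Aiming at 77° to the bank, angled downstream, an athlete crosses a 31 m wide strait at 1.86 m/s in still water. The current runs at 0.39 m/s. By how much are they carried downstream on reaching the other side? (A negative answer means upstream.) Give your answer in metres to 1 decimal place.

13.8 m

Perpendicular speed = 1.812 m/s; crossing time = 31 / 1.812 = 17.105 s.
Net downstream speed = 0.808 m/s.
Drift = 0.808 × 17.105 = 13.828 m (downstream).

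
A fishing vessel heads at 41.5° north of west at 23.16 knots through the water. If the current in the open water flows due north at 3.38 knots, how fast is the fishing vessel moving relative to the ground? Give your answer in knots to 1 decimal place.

25.5 knots

Taking east as x and north as y: velocity relative to the water = (-17.346, 15.346) knots; the water relative to ground = (0.000, 3.380) knots.
Velocity relative to ground = (-17.346, 15.346) + (0.000, 3.380) = (-17.346, 18.726) knots.
Speed = |(-17.346, 18.726)| = 25.525 knots.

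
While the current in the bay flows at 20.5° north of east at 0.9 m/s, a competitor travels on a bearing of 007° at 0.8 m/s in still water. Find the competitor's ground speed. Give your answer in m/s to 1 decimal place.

1.5 m/s

Taking east as x and north as y: velocity relative to the water = (0.097, 0.794) m/s; the water relative to ground = (0.843, 0.315) m/s.
Velocity relative to ground = (0.097, 0.794) + (0.843, 0.315) = (0.941, 1.109) m/s.
Speed = |(0.941, 1.109)| = 1.454 m/s.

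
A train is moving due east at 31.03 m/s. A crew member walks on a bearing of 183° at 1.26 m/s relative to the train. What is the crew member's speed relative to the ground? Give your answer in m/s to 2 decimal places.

Taking east as x and north as y: train velocity = (31.030, 0.000) m/s; crew member velocity relative to train = (-0.066, -1.258) m/s.
Velocity relative to ground = (31.030, 0.000) + (-0.066, -1.258) = (30.964, -1.258) m/s.
Speed = |(30.964, -1.258)| = 30.990 m/s.

30.99 m/s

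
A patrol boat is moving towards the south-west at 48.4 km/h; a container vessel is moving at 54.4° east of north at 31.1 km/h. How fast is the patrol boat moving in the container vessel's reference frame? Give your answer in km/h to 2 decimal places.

79.25 km/h

Taking east as x and north as y: patrol boat velocity = (-34.224, -34.224) km/h; container vessel velocity = (25.287, 18.104) km/h.
Velocity of patrol boat relative to container vessel = (-34.224, -34.224) − (25.287, 18.104) = (-59.511, -52.328) km/h.
Magnitude = |(-59.511, -52.328)| = 79.245 km/h.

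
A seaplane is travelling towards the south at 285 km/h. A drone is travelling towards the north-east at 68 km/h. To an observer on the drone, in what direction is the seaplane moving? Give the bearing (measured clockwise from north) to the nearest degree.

188°

Taking east as x and north as y: seaplane velocity = (0.000, -285.000) km/h; drone velocity = (48.083, 48.083) km/h.
Velocity of seaplane relative to drone = (0.000, -285.000) − (48.083, 48.083) = (-48.083, -333.083) km/h.
Bearing = atan2(-48.08, -333.08) = 188.21° clockwise from north.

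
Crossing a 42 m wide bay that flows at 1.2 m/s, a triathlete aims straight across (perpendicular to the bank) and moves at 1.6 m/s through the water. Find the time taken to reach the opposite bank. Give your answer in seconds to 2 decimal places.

26.25 s

The component of the triathlete's velocity perpendicular to the bank is 1.6 m/s.
The flow acts along the bank and has no component across it.
Time = 42 / 1.600 = 26.250 s.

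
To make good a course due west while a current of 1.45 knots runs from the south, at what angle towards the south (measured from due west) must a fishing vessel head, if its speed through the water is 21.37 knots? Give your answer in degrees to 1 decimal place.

The current pushes perpendicular to the desired track; the heading must have a component into the current equal to 1.45 knots: 21.37 sin θ = 1.45.
sin θ = 0.0679, so θ = 3.891°.

3.9°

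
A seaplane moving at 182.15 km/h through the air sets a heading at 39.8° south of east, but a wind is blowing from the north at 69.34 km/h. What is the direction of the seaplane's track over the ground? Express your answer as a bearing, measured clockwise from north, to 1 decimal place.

Taking east as x and north as y: velocity relative to the air = (139.943, -116.596) km/h; the air relative to ground = (0.000, -69.340) km/h.
Velocity relative to ground = (139.943, -116.596) + (0.000, -69.340) = (139.943, -185.936) km/h.
Bearing = atan2(139.94, -185.94) = 143.03° clockwise from north.

143.0°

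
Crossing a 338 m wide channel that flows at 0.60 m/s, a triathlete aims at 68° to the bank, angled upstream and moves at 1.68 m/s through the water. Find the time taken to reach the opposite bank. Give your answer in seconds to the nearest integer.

The component of the triathlete's velocity perpendicular to the bank is 1.68 × sin 68° = 1.558 m/s.
The flow acts along the bank and has no component across it.
Time = 338 / 1.558 = 216.991 s.

217 s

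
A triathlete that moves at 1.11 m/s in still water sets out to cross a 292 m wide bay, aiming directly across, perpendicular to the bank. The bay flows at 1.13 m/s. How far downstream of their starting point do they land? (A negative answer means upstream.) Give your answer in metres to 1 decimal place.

Perpendicular speed = 1.110 m/s; crossing time = 292 / 1.110 = 263.063 s.
Net downstream speed = 1.130 m/s.
Drift = 1.130 × 263.063 = 297.261 m (downstream).

297.3 m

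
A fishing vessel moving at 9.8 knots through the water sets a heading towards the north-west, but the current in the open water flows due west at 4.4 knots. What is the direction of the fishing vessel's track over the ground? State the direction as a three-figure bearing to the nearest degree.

Taking east as x and north as y: velocity relative to the water = (-6.930, 6.930) knots; the water relative to ground = (-4.400, 0.000) knots.
Velocity relative to ground = (-6.930, 6.930) + (-4.400, 0.000) = (-11.330, 6.930) knots.
Bearing = atan2(-11.33, 6.93) = 301.45° clockwise from north.

301°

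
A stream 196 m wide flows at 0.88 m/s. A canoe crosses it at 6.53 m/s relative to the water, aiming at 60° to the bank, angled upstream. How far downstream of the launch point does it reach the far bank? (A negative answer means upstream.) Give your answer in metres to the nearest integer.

Perpendicular speed = 5.655 m/s; crossing time = 196 / 5.655 = 34.659 s.
Net downstream speed = -2.385 m/s.
Drift = -2.385 × 34.659 = -82.661 m (upstream).

-83 m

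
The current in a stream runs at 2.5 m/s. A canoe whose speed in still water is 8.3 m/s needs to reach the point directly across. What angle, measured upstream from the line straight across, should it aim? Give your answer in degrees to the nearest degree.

18°

To cancel the current, the upstream component of the canoe's velocity must equal the flow: 8.3 sin θ = 2.5.
sin θ = 2.5 / 8.3 = 0.3012.
θ = arcsin(0.3012) = 17.530°.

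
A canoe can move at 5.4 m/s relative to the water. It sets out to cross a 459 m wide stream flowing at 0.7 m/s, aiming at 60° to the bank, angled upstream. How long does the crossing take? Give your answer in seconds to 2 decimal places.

98.15 s

The component of the canoe's velocity perpendicular to the bank is 5.4 × sin 60° = 4.677 m/s.
The current is parallel to the bank, so it does not affect the crossing time.
Time = 459 / 4.677 = 98.150 s.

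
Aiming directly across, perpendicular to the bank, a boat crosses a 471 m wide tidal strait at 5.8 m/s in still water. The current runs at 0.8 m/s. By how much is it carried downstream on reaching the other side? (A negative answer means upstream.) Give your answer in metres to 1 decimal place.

Perpendicular speed = 5.800 m/s; crossing time = 471 / 5.800 = 81.207 s.
Net downstream speed = 0.800 m/s.
Drift = 0.800 × 81.207 = 64.966 m (downstream).

65.0 m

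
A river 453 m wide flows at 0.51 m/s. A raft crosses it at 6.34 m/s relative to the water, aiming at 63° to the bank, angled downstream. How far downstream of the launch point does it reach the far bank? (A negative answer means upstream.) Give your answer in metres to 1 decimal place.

Perpendicular speed = 5.649 m/s; crossing time = 453 / 5.649 = 80.191 s.
Net downstream speed = 3.388 m/s.
Drift = 3.388 × 80.191 = 271.713 m (downstream).

271.7 m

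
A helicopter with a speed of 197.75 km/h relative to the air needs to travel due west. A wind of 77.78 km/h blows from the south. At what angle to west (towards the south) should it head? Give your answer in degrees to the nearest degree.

23°

The wind pushes perpendicular to the desired track; the heading must have a component into the wind equal to 77.78 km/h: 197.75 sin θ = 77.78.
sin θ = 0.3933, so θ = 23.162°.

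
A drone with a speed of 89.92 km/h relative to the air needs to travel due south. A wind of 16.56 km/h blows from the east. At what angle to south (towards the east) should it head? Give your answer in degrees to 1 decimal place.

10.6°

The wind pushes perpendicular to the desired track; the heading must have a component into the wind equal to 16.56 km/h: 89.92 sin θ = 16.56.
sin θ = 0.1842, so θ = 10.612°.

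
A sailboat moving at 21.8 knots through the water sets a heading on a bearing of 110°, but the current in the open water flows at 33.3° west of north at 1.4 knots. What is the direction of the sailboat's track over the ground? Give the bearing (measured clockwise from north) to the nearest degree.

108°

Taking east as x and north as y: velocity relative to the water = (20.485, -7.456) knots; the water relative to ground = (-0.769, 1.170) knots.
Velocity relative to ground = (20.485, -7.456) + (-0.769, 1.170) = (19.717, -6.286) knots.
Bearing = atan2(19.72, -6.29) = 107.68° clockwise from north.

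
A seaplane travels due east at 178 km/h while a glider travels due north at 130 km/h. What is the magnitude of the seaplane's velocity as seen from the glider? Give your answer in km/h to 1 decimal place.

220.4 km/h

Taking east as x and north as y: seaplane velocity = (178.000, 0.000) km/h; glider velocity = (0.000, 130.000) km/h.
Velocity of seaplane relative to glider = (178.000, 0.000) − (0.000, 130.000) = (178.000, -130.000) km/h.
Magnitude = |(178.000, -130.000)| = 220.418 km/h.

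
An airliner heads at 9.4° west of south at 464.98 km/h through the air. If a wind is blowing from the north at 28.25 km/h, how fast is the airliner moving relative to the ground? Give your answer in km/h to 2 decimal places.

Taking east as x and north as y: velocity relative to the air = (-75.943, -458.736) km/h; the air relative to ground = (0.000, -28.250) km/h.
Velocity relative to ground = (-75.943, -458.736) + (0.000, -28.250) = (-75.943, -486.986) km/h.
Speed = |(-75.943, -486.986)| = 492.872 km/h.

492.87 km/h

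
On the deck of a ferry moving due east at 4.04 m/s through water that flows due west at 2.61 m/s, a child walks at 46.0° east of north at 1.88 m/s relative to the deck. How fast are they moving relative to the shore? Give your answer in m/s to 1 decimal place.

In east/north components (m/s): child relative to ferry = (1.352, 1.306); ferry relative to water = (4.040, 0.000); water relative to ground = (-2.610, 0.000).
Sum = (2.782, 1.306) m/s.
Speed = |(2.782, 1.306)| = 3.074 m/s.

3.1 m/s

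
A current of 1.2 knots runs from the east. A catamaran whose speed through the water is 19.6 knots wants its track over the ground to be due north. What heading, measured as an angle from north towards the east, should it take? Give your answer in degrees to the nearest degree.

4°

The current pushes perpendicular to the desired track; the heading must have a component into the current equal to 1.2 knots: 19.6 sin θ = 1.2.
sin θ = 0.0612, so θ = 3.510°.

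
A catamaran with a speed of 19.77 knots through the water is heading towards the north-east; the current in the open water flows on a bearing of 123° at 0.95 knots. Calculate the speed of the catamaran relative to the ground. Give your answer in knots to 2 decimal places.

Taking east as x and north as y: velocity relative to the water = (13.980, 13.980) knots; the water relative to ground = (0.797, -0.517) knots.
Velocity relative to ground = (13.980, 13.980) + (0.797, -0.517) = (14.776, 13.462) knots.
Speed = |(14.776, 13.462)| = 19.989 knots.

19.99 knots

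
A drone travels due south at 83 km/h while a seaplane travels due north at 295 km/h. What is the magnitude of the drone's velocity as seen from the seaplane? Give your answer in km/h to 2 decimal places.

378.00 km/h

Taking east as x and north as y: drone velocity = (0.000, -83.000) km/h; seaplane velocity = (0.000, 295.000) km/h.
Velocity of drone relative to seaplane = (0.000, -83.000) − (0.000, 295.000) = (0.000, -378.000) km/h.
Magnitude = |(0.000, -378.000)| = 378.000 km/h.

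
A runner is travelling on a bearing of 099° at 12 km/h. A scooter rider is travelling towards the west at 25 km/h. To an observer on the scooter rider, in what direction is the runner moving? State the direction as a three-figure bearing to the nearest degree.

093°

Taking east as x and north as y: runner velocity = (11.852, -1.877) km/h; scooter rider velocity = (-25.000, 0.000) km/h.
Velocity of runner relative to scooter rider = (11.852, -1.877) − (-25.000, 0.000) = (36.852, -1.877) km/h.
Bearing = atan2(36.85, -1.88) = 92.92° clockwise from north.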